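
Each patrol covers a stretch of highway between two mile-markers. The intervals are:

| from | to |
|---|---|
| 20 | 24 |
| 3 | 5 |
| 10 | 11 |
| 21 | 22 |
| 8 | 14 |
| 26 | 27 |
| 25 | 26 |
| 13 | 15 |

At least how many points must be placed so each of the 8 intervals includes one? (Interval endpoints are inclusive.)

Process intervals by earliest right end; each time one isn't hit yet, stab at its right endpoint.
Sorted: [3,5] [10,11] [8,14] [13,15] [21,22] [20,24] [25,26] [26,27]
{[3,5]} hit by 5; {[10,11],[8,14]} hit by 11; {[13,15]} hit by 15; {[21,22],[20,24]} hit by 22; {[25,26],[26,27]} hit by 26.
Points: 5, 11, 15, 22, 26 (5 total).

5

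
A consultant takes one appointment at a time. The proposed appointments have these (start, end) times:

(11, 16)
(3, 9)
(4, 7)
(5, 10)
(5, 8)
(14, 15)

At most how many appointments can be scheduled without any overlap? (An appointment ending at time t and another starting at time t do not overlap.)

Greedy by earliest finish: after sorting by end time, pick each interval compatible with the last pick.
Sorted by end: (4,7)  (5,8)  (3,9)  (5,10)  (14,15)  (11,16)
take (4,7); skip (5,8); skip (5,10); take (14,15).
Selected 2 appointments.

2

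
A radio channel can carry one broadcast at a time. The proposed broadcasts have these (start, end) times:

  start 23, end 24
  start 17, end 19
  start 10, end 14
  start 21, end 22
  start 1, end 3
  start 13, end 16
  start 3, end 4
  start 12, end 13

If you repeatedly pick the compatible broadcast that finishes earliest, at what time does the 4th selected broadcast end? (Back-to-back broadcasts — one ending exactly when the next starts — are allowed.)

16

Order by finish time; keep every interval that doesn't clash with the previous kept one.
By end time: (1,3), (3,4), (12,13), (10,14), (13,16), (17,19), (21,22), (23,24).
Pick (1,3); next start ≥ 3 → (3,4); next start ≥ 4 → (12,13); next start ≥ 13 → (13,16); next start ≥ 16 → (17,19); next start ≥ 19 → (21,22); next start ≥ 22 → (23,24).
Selected: (1,3) (3,4) (12,13) (13,16) (17,19) (21,22) (23,24)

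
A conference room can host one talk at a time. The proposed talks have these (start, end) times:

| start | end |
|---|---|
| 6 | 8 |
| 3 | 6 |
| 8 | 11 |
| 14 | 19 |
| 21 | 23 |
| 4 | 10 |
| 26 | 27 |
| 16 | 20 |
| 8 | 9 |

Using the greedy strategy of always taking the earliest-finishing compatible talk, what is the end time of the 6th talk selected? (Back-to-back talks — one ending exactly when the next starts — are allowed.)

Sorted by end: (3,6)  (6,8)  (8,9)  (4,10)  (8,11)  (14,19)  (16,20)  (21,23)  (26,27)
take (3,6); take (6,8); take (8,9); take (14,19); skip (16,20); take (21,23); take (26,27).
Selected: (3,6) (6,8) (8,9) (14,19) (21,23) (26,27)

27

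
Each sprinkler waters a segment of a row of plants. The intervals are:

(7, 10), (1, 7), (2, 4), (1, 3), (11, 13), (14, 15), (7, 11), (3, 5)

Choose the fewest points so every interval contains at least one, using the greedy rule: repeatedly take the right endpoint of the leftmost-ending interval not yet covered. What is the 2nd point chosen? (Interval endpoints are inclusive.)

Sorted: [1,3] [2,4] [3,5] [1,7] [7,10] [7,11] [11,13] [14,15]
{[1,3],[2,4],[3,5],[1,7]} hit by 3; {[7,10],[7,11]} hit by 10; {[11,13]} hit by 13; {[14,15]} hit by 15.
Points: 3, 10, 13, 15 (4 total).

10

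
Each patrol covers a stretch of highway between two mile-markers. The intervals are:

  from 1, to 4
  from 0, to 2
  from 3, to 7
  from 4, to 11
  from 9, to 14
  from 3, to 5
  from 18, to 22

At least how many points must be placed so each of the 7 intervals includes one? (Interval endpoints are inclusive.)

4

Sort by right endpoint; whenever an interval is uncovered, place a point at its right end.
Sorted: [0,2] [1,4] [3,5] [3,7] [4,11] [9,14] [18,22]
{[0,2],[1,4]} hit by 2; {[3,5],[3,7],[4,11]} hit by 5; {[9,14]} hit by 14; {[18,22]} hit by 22.
Points: 2, 5, 14, 22 (4 total).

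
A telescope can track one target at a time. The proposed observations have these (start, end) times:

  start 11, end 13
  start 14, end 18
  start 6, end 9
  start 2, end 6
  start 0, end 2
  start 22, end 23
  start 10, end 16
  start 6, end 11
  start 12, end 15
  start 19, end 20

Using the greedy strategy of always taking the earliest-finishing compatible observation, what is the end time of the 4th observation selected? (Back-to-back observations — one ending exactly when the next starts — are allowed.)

Greedy by earliest finish: after sorting by end time, pick each interval compatible with the last pick.
By end time: (0,2), (2,6), (6,9), (6,11), (11,13), (12,15), (10,16), (14,18), (19,20), (22,23).
Pick (0,2); next start ≥ 2 → (2,6); next start ≥ 6 → (6,9); next start ≥ 9 → (11,13); next start ≥ 13 → (14,18); next start ≥ 18 → (19,20); next start ≥ 20 → (22,23).
Selected: (0,2) (2,6) (6,9) (11,13) (14,18) (19,20) (22,23)

13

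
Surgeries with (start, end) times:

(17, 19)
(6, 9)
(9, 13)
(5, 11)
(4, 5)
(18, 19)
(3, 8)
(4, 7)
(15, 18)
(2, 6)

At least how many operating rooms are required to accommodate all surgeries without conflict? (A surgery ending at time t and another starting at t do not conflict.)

4

The answer is the maximum number of intervals overlapping at any instant.
starts: [2, 3, 4, 4, 5, 6, 9, 15, 17, 18]
ends:   [5, 6, 7, 8, 9, 11, 13, 18, 19, 19]
s2→1 s3→2 s4→3 s4→4  — peak 4.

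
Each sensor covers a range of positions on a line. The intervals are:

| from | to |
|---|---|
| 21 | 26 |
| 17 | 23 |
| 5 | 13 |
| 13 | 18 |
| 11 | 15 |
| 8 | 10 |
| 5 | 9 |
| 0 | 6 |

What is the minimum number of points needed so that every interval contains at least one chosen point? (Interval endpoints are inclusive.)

Sort by right endpoint; whenever an interval is uncovered, place a point at its right end.
By right end: [0,6]  [5,9]  [8,10]  [5,13]  [11,15]  [13,18]  [17,23]  [21,26]
[0,6] uncovered → point at 6; [8,10] uncovered → point at 10; [11,15] uncovered → point at 15; [17,23] uncovered → point at 23.
Points: 6, 10, 15, 23 (4 total).

4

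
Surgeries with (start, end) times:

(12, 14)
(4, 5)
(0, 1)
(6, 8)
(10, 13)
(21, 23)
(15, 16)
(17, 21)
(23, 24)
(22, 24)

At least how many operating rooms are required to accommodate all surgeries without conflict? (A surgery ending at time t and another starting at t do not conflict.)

2

The answer is the maximum number of intervals overlapping at any instant.
starts: [0, 4, 6, 10, 12, 15, 17, 21, 22, 23]
ends:   [1, 5, 8, 13, 14, 16, 21, 23, 24, 24]
s0→1 e1→0 s4→1 e5→0 s6→1 e8→0 s10→1 s12→2  — peak 2.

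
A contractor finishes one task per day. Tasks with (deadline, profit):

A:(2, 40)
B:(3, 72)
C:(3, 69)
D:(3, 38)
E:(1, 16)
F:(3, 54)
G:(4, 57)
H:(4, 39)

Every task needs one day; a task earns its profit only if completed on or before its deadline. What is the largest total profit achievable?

252

Take jobs in profit order; each goes to the latest open slot no later than its deadline.
By profit: B(d3,72), C(d3,69), G(d4,57), F(d3,54), A(d2,40), H(d4,39), D(d3,38), E(d1,16)
B→slot 3; C→slot 2; G→slot 4; F→slot 1; A skipped; H skipped; D skipped; E skipped.
Profit = 54 + 69 + 72 + 57 = 252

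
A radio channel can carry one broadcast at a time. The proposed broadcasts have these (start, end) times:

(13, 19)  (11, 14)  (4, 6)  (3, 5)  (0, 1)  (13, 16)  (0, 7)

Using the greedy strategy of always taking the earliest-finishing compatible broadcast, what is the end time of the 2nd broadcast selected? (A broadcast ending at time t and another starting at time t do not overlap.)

By end time: (0,1), (3,5), (4,6), (0,7), (11,14), (13,16), (13,19).
Pick (0,1); next start ≥ 1 → (3,5); next start ≥ 5 → (11,14).
Selected: (0,1) (3,5) (11,14)

5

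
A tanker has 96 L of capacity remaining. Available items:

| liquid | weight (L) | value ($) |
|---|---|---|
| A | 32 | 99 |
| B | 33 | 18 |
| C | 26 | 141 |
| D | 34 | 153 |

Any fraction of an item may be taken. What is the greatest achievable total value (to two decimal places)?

Greedy by value/weight ratio, highest first.
Order: C (141/26=5.42) > D (153/34=4.50) > A (99/32=3.09) > B (18/33=0.55)
Fill: take C (26 @ 141) → take D (34 @ 153) → take A (32 @ 99) → take 4/33 of B → 2.18; 96/96 used.
Total value = 395.18

395.18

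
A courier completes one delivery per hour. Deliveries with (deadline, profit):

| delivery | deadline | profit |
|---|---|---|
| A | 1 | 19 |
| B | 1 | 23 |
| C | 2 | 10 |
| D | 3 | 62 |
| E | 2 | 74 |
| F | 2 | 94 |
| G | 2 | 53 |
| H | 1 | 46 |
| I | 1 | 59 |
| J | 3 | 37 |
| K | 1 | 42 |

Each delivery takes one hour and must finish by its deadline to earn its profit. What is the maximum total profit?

Take jobs in profit order; each goes to the latest open slot no later than its deadline.
By profit: F(d2,94), E(d2,74), D(d3,62), I(d1,59), G(d2,53), H(d1,46), K(d1,42), J(d3,37), B(d1,23), A(d1,19), C(d2,10)
F→slot 2; E→slot 1; D→slot 3; I skipped; G skipped; H skipped; K skipped; J skipped; B skipped; A skipped; C skipped.
Profit = 74 + 94 + 62 = 230

230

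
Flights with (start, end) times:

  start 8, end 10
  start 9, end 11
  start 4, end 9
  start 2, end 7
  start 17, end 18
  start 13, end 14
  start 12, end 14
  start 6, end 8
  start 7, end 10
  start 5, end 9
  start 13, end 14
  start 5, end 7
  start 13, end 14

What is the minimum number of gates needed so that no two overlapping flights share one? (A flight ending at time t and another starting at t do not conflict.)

5

Count concurrent intervals with a sweep; the peak is the room count.
Events (time:±→running): 2:+→1 4:+→2 5:+→3 5:+→4 6:+→5 … peak 5.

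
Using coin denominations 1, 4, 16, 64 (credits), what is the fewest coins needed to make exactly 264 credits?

264 − 4×64→8 − 2×4→0
Total coins = 4 + 2 = 6

6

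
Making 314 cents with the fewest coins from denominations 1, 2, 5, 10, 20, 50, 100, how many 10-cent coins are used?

Use the largest denomination that fits, subtract, and repeat.
314 − 3×100→14 − 1×10→4 − 2×2→0
Count of 10: 1

1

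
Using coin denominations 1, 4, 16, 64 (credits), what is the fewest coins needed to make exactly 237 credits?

9

237 = 3×64 + 2×16 + 3×4 + 1×1
Total coins = 3 + 2 + 3 + 1 = 9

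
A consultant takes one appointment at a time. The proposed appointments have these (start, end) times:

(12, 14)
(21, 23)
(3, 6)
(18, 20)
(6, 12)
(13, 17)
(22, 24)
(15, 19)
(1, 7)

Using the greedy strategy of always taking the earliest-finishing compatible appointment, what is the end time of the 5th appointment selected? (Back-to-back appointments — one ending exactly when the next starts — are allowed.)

23

By end time: (3,6), (1,7), (6,12), (12,14), (13,17), (15,19), (18,20), (21,23), (22,24).
Pick (3,6); next start ≥ 6 → (6,12); next start ≥ 12 → (12,14); next start ≥ 14 → (15,19); next start ≥ 19 → (21,23).
Selected: (3,6) (6,12) (12,14) (15,19) (21,23)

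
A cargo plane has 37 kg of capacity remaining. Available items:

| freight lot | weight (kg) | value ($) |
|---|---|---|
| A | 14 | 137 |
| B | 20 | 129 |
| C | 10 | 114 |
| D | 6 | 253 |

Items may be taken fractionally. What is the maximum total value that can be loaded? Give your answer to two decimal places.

Sort by value per unit weight and fill in that order.
Ratios (sorted): D 42.17, C 11.40, A 9.79, B 6.45
take D (6 @ 253); take C (10 @ 114); take A (14 @ 137); take 7/20 of B → 45.15. Capacity used 37/37.
Total value = 549.15

549.15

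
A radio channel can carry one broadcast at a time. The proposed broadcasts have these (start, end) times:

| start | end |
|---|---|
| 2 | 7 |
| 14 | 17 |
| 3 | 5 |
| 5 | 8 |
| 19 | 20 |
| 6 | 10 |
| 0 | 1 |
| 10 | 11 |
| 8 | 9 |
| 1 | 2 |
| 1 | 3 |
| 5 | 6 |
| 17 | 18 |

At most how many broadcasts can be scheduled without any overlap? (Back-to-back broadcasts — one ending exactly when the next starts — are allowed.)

Sort by end time and greedily take each interval whose start is ≥ the last chosen end.
By end time: (0,1), (1,2), (1,3), (3,5), (5,6), (2,7), (5,8), (8,9), (6,10), (10,11), (14,17), (17,18), (19,20).
Pick (0,1); next start ≥ 1 → (1,2); next start ≥ 2 → (3,5); next start ≥ 5 → (5,6); next start ≥ 6 → (8,9); next start ≥ 9 → (10,11); next start ≥ 11 → (14,17); next start ≥ 17 → (17,18); next start ≥ 18 → (19,20).
Selected 9 broadcasts.

9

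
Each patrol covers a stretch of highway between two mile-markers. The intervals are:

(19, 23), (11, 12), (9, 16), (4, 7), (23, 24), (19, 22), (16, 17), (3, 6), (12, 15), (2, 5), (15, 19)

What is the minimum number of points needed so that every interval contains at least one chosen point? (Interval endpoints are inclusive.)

Sorted: [2,5] [3,6] [4,7] [11,12] [12,15] [9,16] [16,17] [15,19] [19,22] [19,23] [23,24]
{[2,5],[3,6],[4,7]} hit by 5; {[11,12],[12,15],[9,16]} hit by 12; {[16,17],[15,19]} hit by 17; {[19,22],[19,23]} hit by 22; {[23,24]} hit by 24.
Points: 5, 12, 17, 22, 24 (5 total).

5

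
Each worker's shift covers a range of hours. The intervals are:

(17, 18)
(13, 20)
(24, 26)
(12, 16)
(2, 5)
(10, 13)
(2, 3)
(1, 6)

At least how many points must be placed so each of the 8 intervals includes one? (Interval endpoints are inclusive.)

4

Sort by right endpoint; whenever an interval is uncovered, place a point at its right end.
Sorted: [2,3] [2,5] [1,6] [10,13] [12,16] [17,18] [13,20] [24,26]
{[2,3],[2,5],[1,6]} hit by 3; {[10,13],[12,16]} hit by 13; {[17,18],[13,20]} hit by 18; {[24,26]} hit by 26.
Points: 3, 13, 18, 26 (4 total).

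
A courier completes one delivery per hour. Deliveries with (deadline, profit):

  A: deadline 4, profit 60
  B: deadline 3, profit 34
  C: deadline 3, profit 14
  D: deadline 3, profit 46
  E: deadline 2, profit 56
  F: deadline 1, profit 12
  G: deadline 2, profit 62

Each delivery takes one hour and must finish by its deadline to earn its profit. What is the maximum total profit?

224

Sort by profit descending; place each in the latest free slot ≤ its deadline.
By profit: G(d2,62), A(d4,60), E(d2,56), D(d3,46), B(d3,34), C(d3,14), F(d1,12)
G→slot 2; A→slot 4; E→slot 1; D→slot 3; B skipped; C skipped; F skipped.
Profit = 56 + 62 + 46 + 60 = 224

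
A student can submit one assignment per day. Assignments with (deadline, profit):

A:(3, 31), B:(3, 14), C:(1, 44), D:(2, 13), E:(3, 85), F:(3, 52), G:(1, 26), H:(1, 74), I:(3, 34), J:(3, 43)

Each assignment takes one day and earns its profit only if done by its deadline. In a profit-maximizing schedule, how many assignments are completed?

3

Take jobs in profit order; each goes to the latest open slot no later than its deadline.
Profit order: E=85 H=74 F=52 C=44 J=43 I=34 A=31 G=26 B=14 D=13
Assign: E→slot 3, H→slot 1, F→slot 2, C skipped, J skipped, I skipped, A skipped, G skipped, B skipped, D skipped.
Slots: [1:H] [2:F] [3:E]
3 of 10 scheduled.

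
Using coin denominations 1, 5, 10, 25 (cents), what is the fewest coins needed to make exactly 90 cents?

5

Use the largest denomination that fits, subtract, and repeat.
90 − 3×25→15 − 1×10→5 − 1×5→0
Total coins = 3 + 1 + 1 = 5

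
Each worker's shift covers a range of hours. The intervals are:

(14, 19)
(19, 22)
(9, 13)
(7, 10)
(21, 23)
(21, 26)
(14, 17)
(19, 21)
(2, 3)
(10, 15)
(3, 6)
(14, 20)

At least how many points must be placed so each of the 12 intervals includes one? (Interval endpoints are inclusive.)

By right end: [2,3]  [3,6]  [7,10]  [9,13]  [10,15]  [14,17]  [14,19]  [14,20]  [19,21]  [19,22]  [21,23]  [21,26]
[2,3] uncovered → point at 3; [7,10] uncovered → point at 10; [14,17] uncovered → point at 17; [19,21] uncovered → point at 21.
Points: 3, 10, 17, 21 (4 total).

4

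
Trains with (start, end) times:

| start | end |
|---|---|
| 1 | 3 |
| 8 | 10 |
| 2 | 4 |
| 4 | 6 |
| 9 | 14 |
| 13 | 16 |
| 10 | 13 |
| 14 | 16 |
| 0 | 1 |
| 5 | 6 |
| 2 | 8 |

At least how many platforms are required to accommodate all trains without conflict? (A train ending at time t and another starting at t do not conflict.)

3

Count concurrent intervals with a sweep; the peak is the room count.
Events (time:±→running): 0:+→1 1:-→0 1:+→1 2:+→2 2:+→3 … peak 3.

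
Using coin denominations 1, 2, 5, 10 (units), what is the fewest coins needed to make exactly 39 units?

6

Use the largest denomination that fits, subtract, and repeat.
39 − 3×10→9 − 1×5→4 − 2×2→0
Total coins = 3 + 1 + 2 = 6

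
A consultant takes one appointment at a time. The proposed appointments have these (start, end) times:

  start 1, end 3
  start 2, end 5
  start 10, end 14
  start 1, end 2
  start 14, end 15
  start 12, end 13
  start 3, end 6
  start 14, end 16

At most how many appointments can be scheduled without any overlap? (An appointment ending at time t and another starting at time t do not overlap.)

4

By end time: (1,2), (1,3), (2,5), (3,6), (12,13), (10,14), (14,15), (14,16).
Pick (1,2); next start ≥ 2 → (2,5); next start ≥ 5 → (12,13); next start ≥ 13 → (14,15).
Selected 4 appointments.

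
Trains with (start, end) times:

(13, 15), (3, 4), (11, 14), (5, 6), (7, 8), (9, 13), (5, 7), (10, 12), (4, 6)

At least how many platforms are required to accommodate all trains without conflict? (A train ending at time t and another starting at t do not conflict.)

3

starts: [3, 4, 5, 5, 7, 9, 10, 11, 13]
ends:   [4, 6, 6, 7, 8, 12, 13, 14, 15]
s3→1 e4→0 s4→1 s5→2 s5→3  — peak 3.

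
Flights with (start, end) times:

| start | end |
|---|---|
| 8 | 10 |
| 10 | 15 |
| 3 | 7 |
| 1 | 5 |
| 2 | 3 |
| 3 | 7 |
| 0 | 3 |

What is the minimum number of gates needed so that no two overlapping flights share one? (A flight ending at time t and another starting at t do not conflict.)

3

Events (time:±→running): 0:+→1 1:+→2 2:+→3 … peak 3.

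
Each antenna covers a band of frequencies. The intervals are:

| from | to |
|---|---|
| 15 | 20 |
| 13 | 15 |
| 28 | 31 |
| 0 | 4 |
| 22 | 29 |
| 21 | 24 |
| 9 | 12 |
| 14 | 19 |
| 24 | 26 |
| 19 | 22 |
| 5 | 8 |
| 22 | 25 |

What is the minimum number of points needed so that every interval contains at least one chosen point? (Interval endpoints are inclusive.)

7

Sort by right endpoint; whenever an interval is uncovered, place a point at its right end.
By right end: [0,4]  [5,8]  [9,12]  [13,15]  [14,19]  [15,20]  [19,22]  [21,24]  [22,25]  [24,26]  [22,29]  [28,31]
[0,4] uncovered → point at 4; [5,8] uncovered → point at 8; [9,12] uncovered → point at 12; [13,15] uncovered → point at 15; [19,22] uncovered → point at 22; [24,26] uncovered → point at 26; [28,31] uncovered → point at 31.
Points: 4, 8, 12, 15, 22, 26, 31 (7 total).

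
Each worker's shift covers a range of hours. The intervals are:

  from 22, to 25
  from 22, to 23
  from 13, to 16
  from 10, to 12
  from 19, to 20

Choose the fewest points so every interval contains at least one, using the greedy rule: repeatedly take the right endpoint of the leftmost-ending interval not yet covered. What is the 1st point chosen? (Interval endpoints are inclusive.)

Process intervals by earliest right end; each time one isn't hit yet, stab at its right endpoint.
Sorted: [10,12] [13,16] [19,20] [22,23] [22,25]
{[10,12]} hit by 12; {[13,16]} hit by 16; {[19,20]} hit by 20; {[22,23],[22,25]} hit by 23.
Points: 12, 16, 20, 23 (4 total).

12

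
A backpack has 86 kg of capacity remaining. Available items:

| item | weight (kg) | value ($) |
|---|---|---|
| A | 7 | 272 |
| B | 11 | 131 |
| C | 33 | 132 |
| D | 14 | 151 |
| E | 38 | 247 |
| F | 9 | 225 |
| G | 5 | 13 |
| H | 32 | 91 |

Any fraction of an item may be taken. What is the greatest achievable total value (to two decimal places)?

1054.00

Greedy by value/weight ratio, highest first.
Ratios (sorted): A 38.86, F 25.00, B 11.91, D 10.79, E 6.50, C 4.00, H 2.84, G 2.60
take A (7 @ 272); take F (9 @ 225); take B (11 @ 131); take D (14 @ 151); take E (38 @ 247); take 7/33 of C → 28.00. Capacity used 86/86.
Total value = 1054.00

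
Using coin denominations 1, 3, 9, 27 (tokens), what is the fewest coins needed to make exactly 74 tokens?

Greedy: take as many of the largest coin as possible, then repeat with the remainder.
74 = 2×27 + 2×9 + 2×1
Total coins = 2 + 2 + 2 = 6

6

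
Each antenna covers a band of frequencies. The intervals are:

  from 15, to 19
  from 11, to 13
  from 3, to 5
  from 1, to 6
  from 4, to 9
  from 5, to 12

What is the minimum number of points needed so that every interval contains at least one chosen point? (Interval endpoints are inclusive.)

By right end: [3,5]  [1,6]  [4,9]  [5,12]  [11,13]  [15,19]
[3,5] uncovered → point at 5; [11,13] uncovered → point at 13; [15,19] uncovered → point at 19.
Points: 5, 13, 19 (3 total).

3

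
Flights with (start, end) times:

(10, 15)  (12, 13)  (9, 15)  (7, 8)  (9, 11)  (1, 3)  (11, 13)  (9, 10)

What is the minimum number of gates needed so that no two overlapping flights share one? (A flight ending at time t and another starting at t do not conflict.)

4

Count concurrent intervals with a sweep; the peak is the room count.
starts: [1, 7, 9, 9, 9, 10, 11, 12]
ends:   [3, 8, 10, 11, 13, 13, 15, 15]
s1→1 e3→0 s7→1 e8→0 s9→1 s9→2 s9→3 e10→2 s10→3 e11→2 s11→3 s12→4  — peak 4.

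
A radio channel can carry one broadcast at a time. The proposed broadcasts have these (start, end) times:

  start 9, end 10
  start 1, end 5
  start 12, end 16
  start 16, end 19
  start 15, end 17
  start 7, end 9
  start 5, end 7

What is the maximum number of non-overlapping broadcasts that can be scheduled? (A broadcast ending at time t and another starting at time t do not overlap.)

Sorted by end: (1,5)  (5,7)  (7,9)  (9,10)  (12,16)  (15,17)  (16,19)
take (1,5); take (5,7); take (7,9); take (9,10); take (12,16); skip (15,17); take (16,19).
Selected 6 broadcasts.

6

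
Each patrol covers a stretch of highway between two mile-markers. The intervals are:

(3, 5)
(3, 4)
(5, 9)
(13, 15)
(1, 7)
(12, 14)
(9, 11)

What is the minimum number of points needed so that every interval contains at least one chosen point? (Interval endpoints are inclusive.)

3

Sort by right endpoint; whenever an interval is uncovered, place a point at its right end.
By right end: [3,4]  [3,5]  [1,7]  [5,9]  [9,11]  [12,14]  [13,15]
[3,4] uncovered → point at 4; [5,9] uncovered → point at 9; [12,14] uncovered → point at 14.
Points: 4, 9, 14 (3 total).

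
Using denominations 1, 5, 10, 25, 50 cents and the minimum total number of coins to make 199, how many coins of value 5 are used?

0

199 − 3×50→49 − 1×25→24 − 2×10→4 − 4×1→0
Count of 5: 0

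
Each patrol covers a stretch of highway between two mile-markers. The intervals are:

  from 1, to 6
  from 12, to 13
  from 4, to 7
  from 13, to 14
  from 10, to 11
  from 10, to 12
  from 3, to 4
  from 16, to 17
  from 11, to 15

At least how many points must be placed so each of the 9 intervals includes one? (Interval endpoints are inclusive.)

4

Process intervals by earliest right end; each time one isn't hit yet, stab at its right endpoint.
By right end: [3,4]  [1,6]  [4,7]  [10,11]  [10,12]  [12,13]  [13,14]  [11,15]  [16,17]
[3,4] uncovered → point at 4; [10,11] uncovered → point at 11; [12,13] uncovered → point at 13; [16,17] uncovered → point at 17.
Points: 4, 11, 13, 17 (4 total).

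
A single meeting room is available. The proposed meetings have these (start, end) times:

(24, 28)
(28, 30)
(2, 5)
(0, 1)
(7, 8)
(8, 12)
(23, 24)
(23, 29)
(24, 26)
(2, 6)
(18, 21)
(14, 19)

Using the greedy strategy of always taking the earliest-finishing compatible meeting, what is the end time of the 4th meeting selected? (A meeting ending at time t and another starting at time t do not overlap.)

Sorted by end: (0,1)  (2,5)  (2,6)  (7,8)  (8,12)  (14,19)  (18,21)  (23,24)  (24,26)  (24,28)  (23,29)  (28,30)
take (0,1); take (2,5); take (7,8); take (8,12); take (14,19); take (23,24); take (24,26); skip (24,28); take (28,30).
Selected: (0,1) (2,5) (7,8) (8,12) (14,19) (23,24) (24,26) (28,30)

12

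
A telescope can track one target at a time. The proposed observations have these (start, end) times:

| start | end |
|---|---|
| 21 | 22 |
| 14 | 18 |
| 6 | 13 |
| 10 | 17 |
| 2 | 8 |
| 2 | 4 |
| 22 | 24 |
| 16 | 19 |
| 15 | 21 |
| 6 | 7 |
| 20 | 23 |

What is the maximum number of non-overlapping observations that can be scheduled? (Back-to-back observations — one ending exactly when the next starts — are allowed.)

By end time: (2,4), (6,7), (2,8), (6,13), (10,17), (14,18), (16,19), (15,21), (21,22), (20,23), (22,24).
Pick (2,4); next start ≥ 4 → (6,7); next start ≥ 7 → (10,17); next start ≥ 17 → (21,22); next start ≥ 22 → (22,24).
Selected 5 observations.

5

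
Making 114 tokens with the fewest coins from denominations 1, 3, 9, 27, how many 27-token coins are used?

4

114 = 4×27 + 2×3
Count of 27: 4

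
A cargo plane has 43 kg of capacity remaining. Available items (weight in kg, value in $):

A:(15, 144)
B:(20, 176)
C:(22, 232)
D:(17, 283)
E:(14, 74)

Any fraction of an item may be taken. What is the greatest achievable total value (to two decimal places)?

553.40

Order: D (283/17=16.65) > C (232/22=10.55) > A (144/15=9.60) > B (176/20=8.80) > E (74/14=5.29)
Fill: take D (17 @ 283) → take C (22 @ 232) → take 4/15 of A → 38.40; 43/43 used.
Total value = 553.40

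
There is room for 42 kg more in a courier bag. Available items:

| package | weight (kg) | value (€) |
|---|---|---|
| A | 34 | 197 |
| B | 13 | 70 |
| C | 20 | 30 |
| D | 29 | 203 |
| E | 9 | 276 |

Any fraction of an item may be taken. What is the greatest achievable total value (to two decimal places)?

Greedy by value/weight ratio, highest first.
Ratios (sorted): E 30.67, D 7.00, A 5.79, B 5.38, C 1.50
take E (9 @ 276); take D (29 @ 203); take 4/34 of A → 23.18. Capacity used 42/42.
Total value = 502.18

502.18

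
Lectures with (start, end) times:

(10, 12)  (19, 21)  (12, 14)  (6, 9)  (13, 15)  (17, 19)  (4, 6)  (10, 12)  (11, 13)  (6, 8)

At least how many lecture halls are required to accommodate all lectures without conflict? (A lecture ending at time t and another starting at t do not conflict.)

3

Count concurrent intervals with a sweep; the peak is the room count.
starts: [4, 6, 6, 10, 10, 11, 12, 13, 17, 19]
ends:   [6, 8, 9, 12, 12, 13, 14, 15, 19, 21]
s4→1 e6→0 s6→1 s6→2 e8→1 e9→0 s10→1 s10→2 s11→3  — peak 3.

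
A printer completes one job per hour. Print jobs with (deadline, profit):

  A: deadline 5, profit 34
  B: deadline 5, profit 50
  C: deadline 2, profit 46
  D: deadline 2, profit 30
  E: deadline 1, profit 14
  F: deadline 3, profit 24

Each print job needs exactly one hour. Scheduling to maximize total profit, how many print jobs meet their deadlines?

Profit order: B=50 C=46 A=34 D=30 F=24 E=14
Assign: B→slot 5, C→slot 2, A→slot 4, D→slot 1, F→slot 3, E skipped.
Slots: [1:D] [2:C] [3:F] [4:A] [5:B]
5 of 6 scheduled.

5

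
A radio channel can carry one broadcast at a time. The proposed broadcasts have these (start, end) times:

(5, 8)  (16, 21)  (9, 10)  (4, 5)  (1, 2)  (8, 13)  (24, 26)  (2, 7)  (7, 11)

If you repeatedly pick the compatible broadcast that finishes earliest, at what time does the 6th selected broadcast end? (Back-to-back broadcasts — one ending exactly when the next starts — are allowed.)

26

By end time: (1,2), (4,5), (2,7), (5,8), (9,10), (7,11), (8,13), (16,21), (24,26).
Pick (1,2); next start ≥ 2 → (4,5); next start ≥ 5 → (5,8); next start ≥ 8 → (9,10); next start ≥ 10 → (16,21); next start ≥ 21 → (24,26).
Selected: (1,2) (4,5) (5,8) (9,10) (16,21) (24,26)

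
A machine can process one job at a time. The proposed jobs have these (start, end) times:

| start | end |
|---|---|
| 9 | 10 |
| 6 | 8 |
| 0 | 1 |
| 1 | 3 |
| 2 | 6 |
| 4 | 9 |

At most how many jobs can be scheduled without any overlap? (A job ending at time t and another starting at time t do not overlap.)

Sort by end time and greedily take each interval whose start is ≥ the last chosen end.
By end time: (0,1), (1,3), (2,6), (6,8), (4,9), (9,10).
Pick (0,1); next start ≥ 1 → (1,3); next start ≥ 3 → (6,8); next start ≥ 8 → (9,10).
Selected 4 jobs.

4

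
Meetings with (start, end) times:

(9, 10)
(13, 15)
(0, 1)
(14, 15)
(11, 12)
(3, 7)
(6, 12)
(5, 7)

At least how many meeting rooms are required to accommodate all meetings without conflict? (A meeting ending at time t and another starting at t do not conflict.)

Count concurrent intervals with a sweep; the peak is the room count.
Events (time:±→running): 0:+→1 1:-→0 3:+→1 5:+→2 6:+→3 … peak 3.

3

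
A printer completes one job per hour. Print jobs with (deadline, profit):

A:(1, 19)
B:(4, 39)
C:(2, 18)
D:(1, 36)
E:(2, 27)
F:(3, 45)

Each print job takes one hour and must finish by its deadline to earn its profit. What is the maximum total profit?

147

Take jobs in profit order; each goes to the latest open slot no later than its deadline.
Profit order: F=45 B=39 D=36 E=27 A=19 C=18
Assign: F→slot 3, B→slot 4, D→slot 1, E→slot 2, A skipped, C skipped.
Slots: [1:D] [2:E] [3:F] [4:B]
Profit = 36 + 27 + 45 + 39 = 147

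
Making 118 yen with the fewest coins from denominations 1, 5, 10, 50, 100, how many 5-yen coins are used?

118 − 1×100→18 − 1×10→8 − 1×5→3 − 3×1→0
Count of 5: 1

1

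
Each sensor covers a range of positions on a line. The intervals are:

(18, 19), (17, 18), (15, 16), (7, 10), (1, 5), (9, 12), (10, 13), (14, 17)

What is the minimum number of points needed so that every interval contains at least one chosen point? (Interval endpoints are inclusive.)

4

By right end: [1,5]  [7,10]  [9,12]  [10,13]  [15,16]  [14,17]  [17,18]  [18,19]
[1,5] uncovered → point at 5; [7,10] uncovered → point at 10; [15,16] uncovered → point at 16; [17,18] uncovered → point at 18.
Points: 5, 10, 16, 18 (4 total).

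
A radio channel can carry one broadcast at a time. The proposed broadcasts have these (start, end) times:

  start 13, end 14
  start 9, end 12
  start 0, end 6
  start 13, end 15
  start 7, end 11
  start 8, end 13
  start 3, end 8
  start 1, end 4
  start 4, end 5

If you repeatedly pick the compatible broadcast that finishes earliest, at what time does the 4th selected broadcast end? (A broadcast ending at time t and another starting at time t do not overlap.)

14

Sort by end time and greedily take each interval whose start is ≥ the last chosen end.
Sorted by end: (1,4)  (4,5)  (0,6)  (3,8)  (7,11)  (9,12)  (8,13)  (13,14)  (13,15)
take (1,4); take (4,5); skip (0,6); take (7,11); skip (8,13); take (13,14); skip (13,15).
Selected: (1,4) (4,5) (7,11) (13,14)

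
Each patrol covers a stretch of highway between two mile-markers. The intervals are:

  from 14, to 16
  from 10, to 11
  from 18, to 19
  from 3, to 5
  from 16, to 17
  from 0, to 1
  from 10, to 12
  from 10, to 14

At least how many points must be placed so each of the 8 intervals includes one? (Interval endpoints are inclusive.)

Process intervals by earliest right end; each time one isn't hit yet, stab at its right endpoint.
By right end: [0,1]  [3,5]  [10,11]  [10,12]  [10,14]  [14,16]  [16,17]  [18,19]
[0,1] uncovered → point at 1; [3,5] uncovered → point at 5; [10,11] uncovered → point at 11; [14,16] uncovered → point at 16; [18,19] uncovered → point at 19.
Points: 1, 5, 11, 16, 19 (5 total).

5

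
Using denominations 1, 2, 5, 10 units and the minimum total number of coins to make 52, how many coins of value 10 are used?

5

Greedy: take as many of the largest coin as possible, then repeat with the remainder.
52 − 5×10→2 − 1×2→0
Count of 10: 5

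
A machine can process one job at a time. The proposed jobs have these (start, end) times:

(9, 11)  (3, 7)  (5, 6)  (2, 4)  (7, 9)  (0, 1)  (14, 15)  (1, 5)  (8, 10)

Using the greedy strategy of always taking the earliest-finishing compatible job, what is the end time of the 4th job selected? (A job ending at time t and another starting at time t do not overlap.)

9

Order by finish time; keep every interval that doesn't clash with the previous kept one.
By end time: (0,1), (2,4), (1,5), (5,6), (3,7), (7,9), (8,10), (9,11), (14,15).
Pick (0,1); next start ≥ 1 → (2,4); next start ≥ 4 → (5,6); next start ≥ 6 → (7,9); next start ≥ 9 → (9,11); next start ≥ 11 → (14,15).
Selected: (0,1) (2,4) (5,6) (7,9) (9,11) (14,15)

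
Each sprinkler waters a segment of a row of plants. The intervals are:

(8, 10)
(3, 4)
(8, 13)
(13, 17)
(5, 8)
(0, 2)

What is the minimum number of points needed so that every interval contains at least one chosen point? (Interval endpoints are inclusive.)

Process intervals by earliest right end; each time one isn't hit yet, stab at its right endpoint.
By right end: [0,2]  [3,4]  [5,8]  [8,10]  [8,13]  [13,17]
[0,2] uncovered → point at 2; [3,4] uncovered → point at 4; [5,8] uncovered → point at 8; [13,17] uncovered → point at 17.
Points: 2, 4, 8, 17 (4 total).

4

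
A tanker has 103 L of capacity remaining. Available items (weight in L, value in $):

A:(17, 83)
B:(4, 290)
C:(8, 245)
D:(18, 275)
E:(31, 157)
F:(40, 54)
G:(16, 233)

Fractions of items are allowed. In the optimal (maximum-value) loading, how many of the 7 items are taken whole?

Ratios (sorted): B 72.50, C 30.62, D 15.28, G 14.56, E 5.06, A 4.88, F 1.35
take B (4 @ 290); take C (8 @ 245); take D (18 @ 275); take G (16 @ 233); take E (31 @ 157); take A (17 @ 83); take 9/40 of F → 12.15. Capacity used 103/103.
6 item(s) taken whole; one partial (take 9/40 of F).

6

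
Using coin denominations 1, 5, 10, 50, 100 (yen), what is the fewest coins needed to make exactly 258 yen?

258 − 2×100→58 − 1×50→8 − 1×5→3 − 3×1→0
Total coins = 2 + 1 + 1 + 3 = 7

7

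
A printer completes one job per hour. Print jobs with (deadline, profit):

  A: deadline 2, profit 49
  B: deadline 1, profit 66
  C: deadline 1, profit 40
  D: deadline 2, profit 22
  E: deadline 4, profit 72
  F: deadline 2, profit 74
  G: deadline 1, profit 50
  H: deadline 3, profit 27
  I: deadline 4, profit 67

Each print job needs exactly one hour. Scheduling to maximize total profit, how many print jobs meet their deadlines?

4

Profit order: F=74 E=72 I=67 B=66 G=50 A=49 C=40 H=27 D=22
Assign: F→slot 2, E→slot 4, I→slot 3, B→slot 1, G skipped, A skipped, C skipped, H skipped, D skipped.
Slots: [1:B] [2:F] [3:I] [4:E]
4 of 9 scheduled.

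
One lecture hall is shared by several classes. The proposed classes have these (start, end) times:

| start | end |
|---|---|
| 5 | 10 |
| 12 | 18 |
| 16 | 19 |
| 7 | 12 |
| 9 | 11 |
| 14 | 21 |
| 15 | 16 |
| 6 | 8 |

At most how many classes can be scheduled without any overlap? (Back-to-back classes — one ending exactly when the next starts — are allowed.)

4

Order by finish time; keep every interval that doesn't clash with the previous kept one.
By end time: (6,8), (5,10), (9,11), (7,12), (15,16), (12,18), (16,19), (14,21).
Pick (6,8); next start ≥ 8 → (9,11); next start ≥ 11 → (15,16); next start ≥ 16 → (16,19).
Selected 4 classes.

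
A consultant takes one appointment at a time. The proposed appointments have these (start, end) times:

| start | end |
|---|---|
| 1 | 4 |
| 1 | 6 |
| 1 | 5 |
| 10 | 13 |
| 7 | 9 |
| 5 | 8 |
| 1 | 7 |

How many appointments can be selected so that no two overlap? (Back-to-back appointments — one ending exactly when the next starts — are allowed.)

3

Sort by end time and greedily take each interval whose start is ≥ the last chosen end.
Sorted by end: (1,4)  (1,5)  (1,6)  (1,7)  (5,8)  (7,9)  (10,13)
take (1,4); skip (1,7); take (5,8); take (10,13).
Selected 3 appointments.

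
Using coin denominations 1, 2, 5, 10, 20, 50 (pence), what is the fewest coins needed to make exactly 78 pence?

Greedy: take as many of the largest coin as possible, then repeat with the remainder.
78 = 1×50 + 1×20 + 1×5 + 1×2 + 1×1
Total coins = 1 + 1 + 1 + 1 + 1 = 5

5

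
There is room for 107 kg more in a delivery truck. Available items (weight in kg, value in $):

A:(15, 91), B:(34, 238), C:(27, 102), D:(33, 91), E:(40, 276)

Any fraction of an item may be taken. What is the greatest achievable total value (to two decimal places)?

Order: B (238/34=7.00) > E (276/40=6.90) > A (91/15=6.07) > C (102/27=3.78) > D (91/33=2.76)
Fill: take B (34 @ 238) → take E (40 @ 276) → take A (15 @ 91) → take 18/27 of C → 68.00; 107/107 used.
Total value = 673.00

673.00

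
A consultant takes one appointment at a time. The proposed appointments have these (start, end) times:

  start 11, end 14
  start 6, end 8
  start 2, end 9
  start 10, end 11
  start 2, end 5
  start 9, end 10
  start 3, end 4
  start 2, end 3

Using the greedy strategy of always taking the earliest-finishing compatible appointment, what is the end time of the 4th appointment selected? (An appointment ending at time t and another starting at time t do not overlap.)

Sorted by end: (2,3)  (3,4)  (2,5)  (6,8)  (2,9)  (9,10)  (10,11)  (11,14)
take (2,3); take (3,4); take (6,8); take (9,10); take (10,11); take (11,14).
Selected: (2,3) (3,4) (6,8) (9,10) (10,11) (11,14)

10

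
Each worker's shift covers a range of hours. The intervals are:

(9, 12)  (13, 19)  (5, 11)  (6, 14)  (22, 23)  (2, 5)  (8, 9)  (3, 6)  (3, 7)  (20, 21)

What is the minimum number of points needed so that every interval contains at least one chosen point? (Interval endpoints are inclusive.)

5

Process intervals by earliest right end; each time one isn't hit yet, stab at its right endpoint.
Sorted: [2,5] [3,6] [3,7] [8,9] [5,11] [9,12] [6,14] [13,19] [20,21] [22,23]
{[2,5],[3,6],[3,7]} hit by 5; {[8,9],[5,11],[9,12],[6,14]} hit by 9; {[13,19]} hit by 19; {[20,21]} hit by 21; {[22,23]} hit by 23.
Points: 5, 9, 19, 21, 23 (5 total).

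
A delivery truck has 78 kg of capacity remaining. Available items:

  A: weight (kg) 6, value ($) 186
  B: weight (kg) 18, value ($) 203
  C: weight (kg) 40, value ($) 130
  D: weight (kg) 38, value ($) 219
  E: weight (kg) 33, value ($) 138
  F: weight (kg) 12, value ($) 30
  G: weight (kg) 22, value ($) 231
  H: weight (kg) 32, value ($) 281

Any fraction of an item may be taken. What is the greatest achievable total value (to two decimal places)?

901.00

Ratios (sorted): A 31.00, B 11.28, G 10.50, H 8.78, D 5.76, E 4.18, C 3.25, F 2.50
take A (6 @ 186); take B (18 @ 203); take G (22 @ 231); take H (32 @ 281). Capacity used 78/78.
Total value = 901.00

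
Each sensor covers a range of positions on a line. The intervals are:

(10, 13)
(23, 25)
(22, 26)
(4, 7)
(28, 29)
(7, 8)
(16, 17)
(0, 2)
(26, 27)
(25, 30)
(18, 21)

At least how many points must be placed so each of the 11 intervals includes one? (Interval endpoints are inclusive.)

8

Sort by right endpoint; whenever an interval is uncovered, place a point at its right end.
By right end: [0,2]  [4,7]  [7,8]  [10,13]  [16,17]  [18,21]  [23,25]  [22,26]  [26,27]  [28,29]  [25,30]
[0,2] uncovered → point at 2; [4,7] uncovered → point at 7; [10,13] uncovered → point at 13; [16,17] uncovered → point at 17; [18,21] uncovered → point at 21; [23,25] uncovered → point at 25; [26,27] uncovered → point at 27; [28,29] uncovered → point at 29.
Points: 2, 7, 13, 17, 21, 25, 27, 29 (8 total).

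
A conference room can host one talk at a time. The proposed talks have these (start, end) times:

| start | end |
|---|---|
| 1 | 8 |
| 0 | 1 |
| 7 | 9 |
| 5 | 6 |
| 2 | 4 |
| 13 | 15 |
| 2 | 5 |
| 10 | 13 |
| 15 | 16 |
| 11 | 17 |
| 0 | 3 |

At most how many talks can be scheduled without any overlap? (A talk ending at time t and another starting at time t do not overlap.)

Greedy by earliest finish: after sorting by end time, pick each interval compatible with the last pick.
By end time: (0,1), (0,3), (2,4), (2,5), (5,6), (1,8), (7,9), (10,13), (13,15), (15,16), (11,17).
Pick (0,1); next start ≥ 1 → (2,4); next start ≥ 4 → (5,6); next start ≥ 6 → (7,9); next start ≥ 9 → (10,13); next start ≥ 13 → (13,15); next start ≥ 15 → (15,16).
Selected 7 talks.

7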